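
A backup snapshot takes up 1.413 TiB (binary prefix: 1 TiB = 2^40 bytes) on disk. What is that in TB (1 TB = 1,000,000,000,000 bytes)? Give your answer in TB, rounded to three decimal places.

1.413 TiB = 1.413 × 2^40 bytes = 1,553,609,930,047.488 bytes
1 TB = 10^12 bytes = 1,000,000,000,000 bytes
1,553,609,930,047.488 / 1,000,000,000,000 = 1.554 TB

1.554 TB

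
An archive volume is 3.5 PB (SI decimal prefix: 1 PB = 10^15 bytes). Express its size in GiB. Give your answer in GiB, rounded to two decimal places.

3.5 PB = 3.5 × 10^15 bytes = 3,500,000,000,000,000 bytes
1 GiB = 2^30 bytes = 1,073,741,824 bytes
3,500,000,000,000,000 / 1,073,741,824 = 3,259,629.01 GiB

3,259,629.01 GiB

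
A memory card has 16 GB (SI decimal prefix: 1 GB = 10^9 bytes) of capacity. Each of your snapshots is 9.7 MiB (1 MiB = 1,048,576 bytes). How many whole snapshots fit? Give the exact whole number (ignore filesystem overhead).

Capacity: 16 GB = 16,000,000,000 bytes
Per item: 9.7 MiB = 10,171,187.2 bytes
⌊16,000,000,000 / 10,171,187.2⌋ = 1,573

1,573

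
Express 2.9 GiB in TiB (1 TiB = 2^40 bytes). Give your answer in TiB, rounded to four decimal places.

2.9 GiB × 1,073,741,824 bytes/GiB = 3,113,851,289.6 bytes
1 TiB = 2^40 bytes = 1,099,511,627,776 bytes
3,113,851,289.6 / 1,099,511,627,776 = 0.0028 TiB

0.0028 TiB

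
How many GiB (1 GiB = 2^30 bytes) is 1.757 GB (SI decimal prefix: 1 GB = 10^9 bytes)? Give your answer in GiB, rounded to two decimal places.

1.64 GiB

1.757 GB = 1.757 × 10^9 bytes = 1,757,000,000 bytes
1 GiB = 1,073,741,824 bytes
1,757,000,000 / 1,073,741,824 = 1.64 GiB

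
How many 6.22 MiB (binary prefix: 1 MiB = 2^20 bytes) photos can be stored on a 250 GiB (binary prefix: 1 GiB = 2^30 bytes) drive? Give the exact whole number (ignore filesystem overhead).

Capacity: 250 GiB = 268,435,456,000 bytes
Per item: 6.22 MiB = 6,522,142.72 bytes
⌊268,435,456,000 / 6,522,142.72⌋ = 41,157

41,157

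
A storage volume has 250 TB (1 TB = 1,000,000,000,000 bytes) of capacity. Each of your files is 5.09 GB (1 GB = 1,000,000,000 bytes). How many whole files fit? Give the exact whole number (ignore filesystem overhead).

49,115

Capacity: 250 TB = 250,000,000,000,000 bytes
Per item: 5.09 GB = 5,090,000,000 bytes
⌊250,000,000,000,000 / 5,090,000,000⌋ = 49,115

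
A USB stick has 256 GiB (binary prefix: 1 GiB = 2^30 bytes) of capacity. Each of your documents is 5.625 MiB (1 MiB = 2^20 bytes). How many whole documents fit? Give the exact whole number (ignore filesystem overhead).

Capacity: 256 GiB = 274,877,906,944 bytes
Per item: 5.625 MiB = 5,898,240 bytes
⌊274,877,906,944 / 5,898,240⌋ = 46,603

46,603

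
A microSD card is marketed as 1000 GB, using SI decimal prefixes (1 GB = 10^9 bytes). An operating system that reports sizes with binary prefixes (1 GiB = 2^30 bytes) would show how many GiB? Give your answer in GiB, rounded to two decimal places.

931.32 GiB

1000 GB × 1,000,000,000 bytes/GB = 1,000,000,000,000 bytes
1 GiB = 1,073,741,824 bytes
1,000,000,000,000 / 1,073,741,824 = 931.32 GiB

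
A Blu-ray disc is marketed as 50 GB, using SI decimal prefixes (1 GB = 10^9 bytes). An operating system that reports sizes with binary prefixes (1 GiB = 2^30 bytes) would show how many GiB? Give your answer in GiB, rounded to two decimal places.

46.57 GiB

50 GB = 50 × 10^9 bytes = 50,000,000,000 bytes
1 GiB = 1,073,741,824 bytes
50,000,000,000 / 1,073,741,824 = 46.57 GiB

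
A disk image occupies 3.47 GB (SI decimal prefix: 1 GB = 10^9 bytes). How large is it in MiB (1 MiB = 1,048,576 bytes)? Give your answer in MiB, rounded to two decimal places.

3,309.25 MiB

3.47 GB = 3.47 × 10^9 bytes = 3,470,000,000 bytes
1 MiB = 1,048,576 bytes
3,470,000,000 / 1,048,576 = 3,309.25 MiB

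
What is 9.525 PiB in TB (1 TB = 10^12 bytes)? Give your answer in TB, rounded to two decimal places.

10,724.20 TB

9.525 PiB × 1,125,899,906,842,624 bytes/PiB = 10,724,196,612,675,993.6 bytes
1 TB = 1,000,000,000,000 bytes
10,724,196,612,675,993.6 / 1,000,000,000,000 = 10,724.20 TB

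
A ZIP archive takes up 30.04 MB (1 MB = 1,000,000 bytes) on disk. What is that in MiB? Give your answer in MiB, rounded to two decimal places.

28.65 MiB

30.04 MB × 1,000,000 bytes/MB = 30,040,000 bytes
1 MiB = 1,048,576 bytes
30,040,000 / 1,048,576 = 28.65 MiB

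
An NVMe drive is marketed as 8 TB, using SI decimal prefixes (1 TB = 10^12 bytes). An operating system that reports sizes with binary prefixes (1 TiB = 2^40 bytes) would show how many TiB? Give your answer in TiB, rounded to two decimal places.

7.28 TiB

8 TB = 8 × 10^12 bytes = 8,000,000,000,000 bytes
1 TiB = 2^40 bytes = 1,099,511,627,776 bytes
8,000,000,000,000 / 1,099,511,627,776 = 7.28 TiB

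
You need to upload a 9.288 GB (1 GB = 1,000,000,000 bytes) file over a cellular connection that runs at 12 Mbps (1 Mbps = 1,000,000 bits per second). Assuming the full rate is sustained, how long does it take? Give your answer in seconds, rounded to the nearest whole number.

9.288 GB = 9,288,000,000 bytes = 74,304,000,000 bits
12 Mbps = 12,000,000 bits/s
time = 74,304,000,000 / 12,000,000 = 6,192 s

6,192 seconds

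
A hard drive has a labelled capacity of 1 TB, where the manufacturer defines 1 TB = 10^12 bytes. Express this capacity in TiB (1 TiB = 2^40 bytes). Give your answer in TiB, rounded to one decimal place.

0.9 TiB

1 TB = 1 × 10^12 bytes = 1,000,000,000,000 bytes
1 TiB = 1,099,511,627,776 bytes
1,000,000,000,000 / 1,099,511,627,776 = 0.9 TiB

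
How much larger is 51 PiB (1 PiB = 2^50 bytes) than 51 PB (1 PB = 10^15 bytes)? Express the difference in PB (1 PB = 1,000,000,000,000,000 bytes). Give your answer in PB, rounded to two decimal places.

6.42 PB

51 PiB = 51 × 1,125,899,906,842,624 = 57,420,895,248,973,824 bytes
51 PB = 51 × 1,000,000,000,000,000 = 51,000,000,000,000,000 bytes
difference = 6,420,895,248,973,824 bytes
6,420,895,248,973,824 / 1,000,000,000,000,000 = 6.42 PB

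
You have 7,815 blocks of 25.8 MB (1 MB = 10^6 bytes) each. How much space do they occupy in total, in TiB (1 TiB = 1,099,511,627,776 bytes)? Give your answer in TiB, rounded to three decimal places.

0.183 TiB

Total = 7,815 × 25.8 MB = 201,627 MB
= 201,627 × 1,000,000 bytes = 201,627,000,000 bytes
1 TiB = 1,099,511,627,776 bytes
201,627,000,000 / 1,099,511,627,776 = 0.183 TiB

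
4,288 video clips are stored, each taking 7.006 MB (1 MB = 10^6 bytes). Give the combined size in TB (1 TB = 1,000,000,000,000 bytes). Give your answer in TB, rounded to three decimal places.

Total = 4,288 × 7.006 MB = 30041.728 MB
= 30041.728 × 1,000,000 bytes = 30,041,728,000 bytes
1 TB = 1,000,000,000,000 bytes
30,041,728,000 / 1,000,000,000,000 = 0.030 TB

0.030 TB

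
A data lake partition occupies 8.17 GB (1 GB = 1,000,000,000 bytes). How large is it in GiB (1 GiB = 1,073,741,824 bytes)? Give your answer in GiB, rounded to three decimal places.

7.609 GiB

8.17 GB = 8.17 × 10^9 bytes = 8,170,000,000 bytes
1 GiB = 2^30 bytes = 1,073,741,824 bytes
8,170,000,000 / 1,073,741,824 = 7.609 GiB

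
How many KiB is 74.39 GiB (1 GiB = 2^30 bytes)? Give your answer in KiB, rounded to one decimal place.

78,003,568.6 KiB

74.39 GiB = 74.39 × 2^30 bytes = 79,875,654,287.36 bytes
1 KiB = 1,024 bytes
79,875,654,287.36 / 1,024 = 78,003,568.6 KiB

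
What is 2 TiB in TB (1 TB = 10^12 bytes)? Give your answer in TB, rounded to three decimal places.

2 TiB × 1,099,511,627,776 bytes/TiB = 2,199,023,255,552 bytes
1 TB = 10^12 bytes = 1,000,000,000,000 bytes
2,199,023,255,552 / 1,000,000,000,000 = 2.199 TB

2.199 TB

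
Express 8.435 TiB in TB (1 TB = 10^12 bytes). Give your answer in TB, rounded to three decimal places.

8.435 TiB × 1,099,511,627,776 bytes/TiB = 9,274,380,580,290.56 bytes
1 TB = 1,000,000,000,000 bytes
9,274,380,580,290.56 / 1,000,000,000,000 = 9.274 TB

9.274 TB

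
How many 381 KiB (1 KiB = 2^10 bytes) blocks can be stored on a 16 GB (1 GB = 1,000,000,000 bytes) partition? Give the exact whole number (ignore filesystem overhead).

41,010

Capacity: 16 GB = 16,000,000,000 bytes
Per item: 381 KiB = 390,144 bytes
⌊16,000,000,000 / 390,144⌋ = 41,010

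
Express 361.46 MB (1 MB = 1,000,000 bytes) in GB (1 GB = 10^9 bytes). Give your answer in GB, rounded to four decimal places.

361.46 MB = 361.46 × 10^6 bytes = 361,460,000 bytes
1 GB = 1,000,000,000 bytes
361,460,000 / 1,000,000,000 = 0.3615 GB

0.3615 GB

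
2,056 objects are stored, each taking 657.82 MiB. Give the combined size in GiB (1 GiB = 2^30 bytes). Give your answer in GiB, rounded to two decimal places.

Total = 2,056 × 657.82 MiB = 1352477.92 MiB
= 1352477.92 × 1,048,576 bytes = 1,418,175,887,441.92 bytes
1 GiB = 1,073,741,824 bytes
1,418,175,887,441.92 / 1,073,741,824 = 1,320.78 GiB

1,320.78 GiB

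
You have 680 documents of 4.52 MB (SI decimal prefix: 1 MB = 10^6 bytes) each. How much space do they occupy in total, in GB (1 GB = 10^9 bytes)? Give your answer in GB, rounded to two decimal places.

3.07 GB

Total = 680 × 4.52 MB = 3073.6 MB
= 3073.6 × 1,000,000 bytes = 3,073,600,000 bytes
1 GB = 1,000,000,000 bytes
3,073,600,000 / 1,000,000,000 = 3.07 GB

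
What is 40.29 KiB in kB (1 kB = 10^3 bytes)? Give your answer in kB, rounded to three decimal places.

41.257 kB

40.29 KiB = 40.29 × 2^10 bytes = 41,256.96 bytes
1 kB = 10^3 bytes = 1,000 bytes
41,256.96 / 1,000 = 41.257 kB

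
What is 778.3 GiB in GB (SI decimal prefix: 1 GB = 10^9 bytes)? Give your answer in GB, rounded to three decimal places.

835.693 GB

778.3 GiB = 778.3 × 2^30 bytes = 835,693,261,619.2 bytes
1 GB = 1,000,000,000 bytes
835,693,261,619.2 / 1,000,000,000 = 835.693 GB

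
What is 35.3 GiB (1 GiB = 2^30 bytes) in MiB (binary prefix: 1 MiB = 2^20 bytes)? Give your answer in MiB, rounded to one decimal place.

35.3 GiB = 35.3 × 2^30 bytes = 37,903,086,387.2 bytes
1 MiB = 2^20 bytes = 1,048,576 bytes
37,903,086,387.2 / 1,048,576 = 36,147.2 MiB

36,147.2 MiB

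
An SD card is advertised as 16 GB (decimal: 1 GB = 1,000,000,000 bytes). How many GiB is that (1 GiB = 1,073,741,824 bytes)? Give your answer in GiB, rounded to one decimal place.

14.9 GiB

16 GB = 16 × 10^9 bytes = 16,000,000,000 bytes
1 GiB = 2^30 bytes = 1,073,741,824 bytes
16,000,000,000 / 1,073,741,824 = 14.9 GiB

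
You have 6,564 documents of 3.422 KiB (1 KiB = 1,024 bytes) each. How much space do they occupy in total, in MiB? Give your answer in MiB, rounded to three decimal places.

21.936 MiB

Total = 6,564 × 3.422 KiB = 22462.008 KiB
= 22462.008 × 1,024 bytes = 23,001,096.192 bytes
1 MiB = 1,048,576 bytes
23,001,096.192 / 1,048,576 = 21.936 MiB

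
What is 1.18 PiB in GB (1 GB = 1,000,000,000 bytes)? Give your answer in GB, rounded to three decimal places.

1,328,561.890 GB

1.18 PiB × 1,125,899,906,842,624 bytes/PiB = 1,328,561,890,074,296.32 bytes
1 GB = 1,000,000,000 bytes
1,328,561,890,074,296.32 / 1,000,000,000 = 1,328,561.890 GB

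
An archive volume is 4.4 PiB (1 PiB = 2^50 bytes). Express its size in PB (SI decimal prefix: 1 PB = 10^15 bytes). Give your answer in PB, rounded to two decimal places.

4.95 PB

4.4 PiB × 1,125,899,906,842,624 bytes/PiB = 4,953,959,590,107,545.6 bytes
1 PB = 10^15 bytes = 1,000,000,000,000,000 bytes
4,953,959,590,107,545.6 / 1,000,000,000,000,000 = 4.95 PB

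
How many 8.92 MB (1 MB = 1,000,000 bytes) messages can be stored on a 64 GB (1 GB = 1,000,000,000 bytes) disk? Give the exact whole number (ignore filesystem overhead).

Capacity: 64 GB = 64,000,000,000 bytes
Per item: 8.92 MB = 8,920,000 bytes
⌊64,000,000,000 / 8,920,000⌋ = 7,174

7,174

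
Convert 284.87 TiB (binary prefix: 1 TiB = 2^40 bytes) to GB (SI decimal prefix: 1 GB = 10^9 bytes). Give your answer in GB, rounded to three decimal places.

313,217.877 GB

284.87 TiB × 1,099,511,627,776 bytes/TiB = 313,217,877,404,549.12 bytes
1 GB = 10^9 bytes = 1,000,000,000 bytes
313,217,877,404,549.12 / 1,000,000,000 = 313,217.877 GB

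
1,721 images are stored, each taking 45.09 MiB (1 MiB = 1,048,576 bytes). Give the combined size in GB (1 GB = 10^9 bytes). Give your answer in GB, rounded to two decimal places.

81.37 GB

Total = 1,721 × 45.09 MiB = 77599.89 MiB
= 77599.89 × 1,048,576 bytes = 81,369,382,256.64 bytes
1 GB = 1,000,000,000 bytes
81,369,382,256.64 / 1,000,000,000 = 81.37 GB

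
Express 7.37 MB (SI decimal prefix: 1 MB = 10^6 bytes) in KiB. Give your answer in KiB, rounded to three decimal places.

7.37 MB = 7.37 × 10^6 bytes = 7,370,000 bytes
1 KiB = 1,024 bytes
7,370,000 / 1,024 = 7,197.266 KiB

7,197.266 KiB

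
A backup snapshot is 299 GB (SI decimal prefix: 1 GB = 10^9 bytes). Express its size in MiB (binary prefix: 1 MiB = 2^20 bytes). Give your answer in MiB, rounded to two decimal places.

299 GB × 1,000,000,000 bytes/GB = 299,000,000,000 bytes
1 MiB = 2^20 bytes = 1,048,576 bytes
299,000,000,000 / 1,048,576 = 285,148.62 MiB

285,148.62 MiB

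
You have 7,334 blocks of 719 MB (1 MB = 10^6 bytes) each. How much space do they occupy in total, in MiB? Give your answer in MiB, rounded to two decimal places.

5,028,863.91 MiB

Total = 7,334 × 719 MB = 5,273,146 MB
= 5,273,146 × 1,000,000 bytes = 5,273,146,000,000 bytes
1 MiB = 1,048,576 bytes
5,273,146,000,000 / 1,048,576 = 5,028,863.91 MiB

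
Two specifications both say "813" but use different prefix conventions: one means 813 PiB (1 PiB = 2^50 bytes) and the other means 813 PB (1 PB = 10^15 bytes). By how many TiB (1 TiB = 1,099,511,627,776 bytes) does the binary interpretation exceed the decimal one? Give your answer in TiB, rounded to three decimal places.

813 PiB = 813 × 1,125,899,906,842,624 = 915,356,624,263,053,312 bytes
813 PB = 813 × 1,000,000,000,000,000 = 813,000,000,000,000,000 bytes
difference = 102,356,624,263,053,312 bytes
102,356,624,263,053,312 / 1,099,511,627,776 = 93,092.807 TiB

93,092.807 TiB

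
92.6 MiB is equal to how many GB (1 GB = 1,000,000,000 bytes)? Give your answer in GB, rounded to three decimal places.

92.6 MiB = 92.6 × 2^20 bytes = 97,098,137.6 bytes
1 GB = 1,000,000,000 bytes
97,098,137.6 / 1,000,000,000 = 0.097 GB

0.097 GB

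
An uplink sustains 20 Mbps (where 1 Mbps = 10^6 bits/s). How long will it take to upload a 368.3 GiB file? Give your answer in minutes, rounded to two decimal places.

368.3 GiB = 395,459,113,779.2 bytes = 3,163,672,910,233.6 bits
20 Mbps = 20,000,000 bits/s
time = 3,163,672,910,233.6 / 20,000,000 = 158,183.646 s
158,183.646 s / 60 = 2,636.39 minutes

2,636.39 minutes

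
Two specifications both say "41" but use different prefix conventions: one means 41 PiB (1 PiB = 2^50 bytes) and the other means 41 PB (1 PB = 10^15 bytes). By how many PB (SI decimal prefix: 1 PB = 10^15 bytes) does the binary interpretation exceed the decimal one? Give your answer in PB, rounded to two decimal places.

41 PiB = 41 × 1,125,899,906,842,624 = 46,161,896,180,547,584 bytes
41 PB = 41 × 1,000,000,000,000,000 = 41,000,000,000,000,000 bytes
difference = 5,161,896,180,547,584 bytes
5,161,896,180,547,584 / 1,000,000,000,000,000 = 5.16 PB

5.16 PB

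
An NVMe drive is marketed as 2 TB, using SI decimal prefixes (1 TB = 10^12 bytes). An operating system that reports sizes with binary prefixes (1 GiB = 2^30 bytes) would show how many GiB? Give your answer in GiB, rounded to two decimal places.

1,862.65 GiB

2 TB × 1,000,000,000,000 bytes/TB = 2,000,000,000,000 bytes
1 GiB = 2^30 bytes = 1,073,741,824 bytes
2,000,000,000,000 / 1,073,741,824 = 1,862.65 GiB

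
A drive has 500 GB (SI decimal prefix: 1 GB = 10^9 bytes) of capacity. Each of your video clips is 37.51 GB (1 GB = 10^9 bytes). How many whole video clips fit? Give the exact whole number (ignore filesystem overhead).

13

Capacity: 500 GB = 500,000,000,000 bytes
Per item: 37.51 GB = 37,510,000,000 bytes
⌊500,000,000,000 / 37,510,000,000⌋ = 13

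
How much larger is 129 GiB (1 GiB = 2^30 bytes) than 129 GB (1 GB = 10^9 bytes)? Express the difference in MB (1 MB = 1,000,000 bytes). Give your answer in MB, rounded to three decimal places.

129 GiB = 129 × 1,073,741,824 = 138,512,695,296 bytes
129 GB = 129 × 1,000,000,000 = 129,000,000,000 bytes
difference = 9,512,695,296 bytes
9,512,695,296 / 1,000,000 = 9,512.695 MB

9,512.695 MB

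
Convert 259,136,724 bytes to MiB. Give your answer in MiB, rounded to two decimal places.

247.13 MiB

259,136,724 bytes given.
1 MiB = 2^20 bytes = 1,048,576 bytes
259,136,724 / 1,048,576 = 247.13 MiB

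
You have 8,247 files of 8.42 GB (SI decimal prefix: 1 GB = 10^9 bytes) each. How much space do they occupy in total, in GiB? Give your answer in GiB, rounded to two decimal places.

64,670.80 GiB

Total = 8,247 × 8.42 GB = 69439.74 GB
= 69439.74 × 1,000,000,000 bytes = 69,439,740,000,000 bytes
1 GiB = 1,073,741,824 bytes
69,439,740,000,000 / 1,073,741,824 = 64,670.80 GiB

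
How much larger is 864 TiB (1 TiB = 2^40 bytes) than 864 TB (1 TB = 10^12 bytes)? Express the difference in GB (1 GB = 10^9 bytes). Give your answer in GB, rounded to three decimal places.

85,978.046 GB

864 TiB = 864 × 1,099,511,627,776 = 949,978,046,398,464 bytes
864 TB = 864 × 1,000,000,000,000 = 864,000,000,000,000 bytes
difference = 85,978,046,398,464 bytes
85,978,046,398,464 / 1,000,000,000 = 85,978.046 GB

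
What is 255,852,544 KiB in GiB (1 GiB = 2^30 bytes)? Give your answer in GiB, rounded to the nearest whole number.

255,852,544 KiB = 255,852,544 × 2^10 bytes = 261,993,005,056 bytes
1 GiB = 1,073,741,824 bytes
261,993,005,056 / 1,073,741,824 = 244 GiB

244 GiB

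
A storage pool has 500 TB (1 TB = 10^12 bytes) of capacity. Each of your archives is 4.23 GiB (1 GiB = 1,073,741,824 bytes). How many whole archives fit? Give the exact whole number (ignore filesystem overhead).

110,085

Capacity: 500 TB = 500,000,000,000,000 bytes
Per item: 4.23 GiB = 4,541,927,915.52 bytes
⌊500,000,000,000,000 / 4,541,927,915.52⌋ = 110,085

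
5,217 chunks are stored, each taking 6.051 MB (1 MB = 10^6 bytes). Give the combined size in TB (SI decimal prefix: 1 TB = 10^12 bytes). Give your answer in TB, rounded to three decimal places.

0.032 TB

Total = 5,217 × 6.051 MB = 31568.067 MB
= 31568.067 × 1,000,000 bytes = 31,568,067,000 bytes
1 TB = 1,000,000,000,000 bytes
31,568,067,000 / 1,000,000,000,000 = 0.032 TB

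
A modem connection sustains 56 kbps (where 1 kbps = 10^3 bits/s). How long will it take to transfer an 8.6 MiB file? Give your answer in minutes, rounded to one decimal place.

8.6 MiB = 9,017,753.6 bytes = 72,142,028.8 bits
56 kbps = 56,000 bits/s
time = 72,142,028.8 / 56,000 = 1,288.25 s
1,288.25 s / 60 = 21.5 minutes

21.5 minutes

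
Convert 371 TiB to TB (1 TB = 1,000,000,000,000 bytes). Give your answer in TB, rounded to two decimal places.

407.92 TB

371 TiB = 371 × 2^40 bytes = 407,918,813,904,896 bytes
1 TB = 1,000,000,000,000 bytes
407,918,813,904,896 / 1,000,000,000,000 = 407.92 TB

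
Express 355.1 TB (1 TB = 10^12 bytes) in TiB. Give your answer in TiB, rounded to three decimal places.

355.1 TB = 355.1 × 10^12 bytes = 355,100,000,000,000 bytes
1 TiB = 1,099,511,627,776 bytes
355,100,000,000,000 / 1,099,511,627,776 = 322.962 TiB

322.962 TiB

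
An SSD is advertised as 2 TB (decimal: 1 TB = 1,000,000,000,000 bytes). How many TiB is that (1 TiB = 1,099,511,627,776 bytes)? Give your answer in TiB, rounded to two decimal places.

2 TB × 1,000,000,000,000 bytes/TB = 2,000,000,000,000 bytes
1 TiB = 2^40 bytes = 1,099,511,627,776 bytes
2,000,000,000,000 / 1,099,511,627,776 = 1.82 TiB

1.82 TiB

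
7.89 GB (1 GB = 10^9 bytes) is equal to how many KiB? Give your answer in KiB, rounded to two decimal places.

7.89 GB × 1,000,000,000 bytes/GB = 7,890,000,000 bytes
1 KiB = 1,024 bytes
7,890,000,000 / 1,024 = 7,705,078.13 KiB

7,705,078.13 KiB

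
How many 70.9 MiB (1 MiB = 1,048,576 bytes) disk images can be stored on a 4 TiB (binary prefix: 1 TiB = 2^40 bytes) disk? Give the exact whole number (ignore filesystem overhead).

Capacity: 4 TiB = 4,398,046,511,104 bytes
Per item: 70.9 MiB = 74,344,038.4 bytes
⌊4,398,046,511,104 / 74,344,038.4⌋ = 59,158

59,158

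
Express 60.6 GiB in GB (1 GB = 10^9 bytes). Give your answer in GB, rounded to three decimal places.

65.069 GB

60.6 GiB = 60.6 × 2^30 bytes = 65,068,754,534.4 bytes
1 GB = 1,000,000,000 bytes
65,068,754,534.4 / 1,000,000,000 = 65.069 GB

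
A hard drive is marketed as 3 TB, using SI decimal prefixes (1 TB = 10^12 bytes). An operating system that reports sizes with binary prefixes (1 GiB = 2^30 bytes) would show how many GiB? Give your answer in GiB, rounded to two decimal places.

2,793.97 GiB

3 TB = 3 × 10^12 bytes = 3,000,000,000,000 bytes
1 GiB = 1,073,741,824 bytes
3,000,000,000,000 / 1,073,741,824 = 2,793.97 GiB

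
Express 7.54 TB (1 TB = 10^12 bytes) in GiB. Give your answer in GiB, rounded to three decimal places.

7.54 TB × 1,000,000,000,000 bytes/TB = 7,540,000,000,000 bytes
1 GiB = 2^30 bytes = 1,073,741,824 bytes
7,540,000,000,000 / 1,073,741,824 = 7,022.172 GiB

7,022.172 GiB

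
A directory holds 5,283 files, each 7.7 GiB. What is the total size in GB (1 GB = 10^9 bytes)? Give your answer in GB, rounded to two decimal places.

Total = 5,283 × 7.7 GiB = 40679.1 GiB
= 40679.1 × 1,073,741,824 bytes = 43,678,851,032,678.4 bytes
1 GB = 1,000,000,000 bytes
43,678,851,032,678.4 / 1,000,000,000 = 43,678.85 GB

43,678.85 GB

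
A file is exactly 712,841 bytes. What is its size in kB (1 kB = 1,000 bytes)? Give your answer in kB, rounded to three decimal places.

712.841 kB

712,841 bytes given.
1 kB = 10^3 bytes = 1,000 bytes
712,841 / 1,000 = 712.841 kB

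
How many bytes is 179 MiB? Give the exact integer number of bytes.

187,695,104 bytes

179 × 1,048,576 = 187,695,104 bytes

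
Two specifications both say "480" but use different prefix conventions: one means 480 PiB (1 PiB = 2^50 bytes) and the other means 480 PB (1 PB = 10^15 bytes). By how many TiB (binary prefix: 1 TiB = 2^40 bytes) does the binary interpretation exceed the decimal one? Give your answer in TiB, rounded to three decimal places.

54,962.543 TiB

480 PiB = 480 × 1,125,899,906,842,624 = 540,431,955,284,459,520 bytes
480 PB = 480 × 1,000,000,000,000,000 = 480,000,000,000,000,000 bytes
difference = 60,431,955,284,459,520 bytes
60,431,955,284,459,520 / 1,099,511,627,776 = 54,962.543 TiB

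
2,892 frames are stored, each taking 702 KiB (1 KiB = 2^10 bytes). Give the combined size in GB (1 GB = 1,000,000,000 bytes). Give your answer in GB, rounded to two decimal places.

Total = 2,892 × 702 KiB = 2,030,184 KiB
= 2,030,184 × 1,024 bytes = 2,078,908,416 bytes
1 GB = 1,000,000,000 bytes
2,078,908,416 / 1,000,000,000 = 2.08 GB

2.08 GB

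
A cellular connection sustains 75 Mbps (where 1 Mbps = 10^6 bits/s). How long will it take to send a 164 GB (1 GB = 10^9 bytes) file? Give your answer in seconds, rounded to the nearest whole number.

17,493 seconds

164 GB = 164,000,000,000 bytes = 1,312,000,000,000 bits
75 Mbps = 75,000,000 bits/s
time = 1,312,000,000,000 / 75,000,000 = 17,493 s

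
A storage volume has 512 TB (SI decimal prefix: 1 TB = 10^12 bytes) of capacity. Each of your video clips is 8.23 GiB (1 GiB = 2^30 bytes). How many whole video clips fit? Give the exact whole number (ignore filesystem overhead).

Capacity: 512 TB = 512,000,000,000,000 bytes
Per item: 8.23 GiB = 8,836,895,211.52 bytes
⌊512,000,000,000,000 / 8,836,895,211.52⌋ = 57,938

57,938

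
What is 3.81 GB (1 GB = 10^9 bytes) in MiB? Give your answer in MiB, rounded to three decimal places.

3,633.499 MiB

3.81 GB = 3.81 × 10^9 bytes = 3,810,000,000 bytes
1 MiB = 2^20 bytes = 1,048,576 bytes
3,810,000,000 / 1,048,576 = 3,633.499 MiB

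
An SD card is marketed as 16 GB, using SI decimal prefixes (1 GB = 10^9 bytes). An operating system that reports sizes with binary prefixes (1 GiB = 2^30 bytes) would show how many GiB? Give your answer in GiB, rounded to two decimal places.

16 GB = 16 × 10^9 bytes = 16,000,000,000 bytes
1 GiB = 1,073,741,824 bytes
16,000,000,000 / 1,073,741,824 = 14.90 GiB

14.90 GiB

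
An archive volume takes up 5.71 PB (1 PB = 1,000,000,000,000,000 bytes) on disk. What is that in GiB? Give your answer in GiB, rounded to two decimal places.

5.71 PB = 5.71 × 10^15 bytes = 5,710,000,000,000,000 bytes
1 GiB = 2^30 bytes = 1,073,741,824 bytes
5,710,000,000,000,000 / 1,073,741,824 = 5,317,851.90 GiB

5,317,851.90 GiB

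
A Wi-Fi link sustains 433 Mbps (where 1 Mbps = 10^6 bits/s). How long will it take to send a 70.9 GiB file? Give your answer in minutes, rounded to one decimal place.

70.9 GiB = 76,128,295,321.6 bytes = 609,026,362,572.8 bits
433 Mbps = 433,000,000 bits/s
time = 609,026,362,572.8 / 433,000,000 = 1,406.53 s
1,406.53 s / 60 = 23.4 minutes

23.4 minutes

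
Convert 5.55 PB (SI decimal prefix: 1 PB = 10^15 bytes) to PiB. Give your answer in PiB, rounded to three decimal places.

4.929 PiB

5.55 PB = 5.55 × 10^15 bytes = 5,550,000,000,000,000 bytes
1 PiB = 1,125,899,906,842,624 bytes
5,550,000,000,000,000 / 1,125,899,906,842,624 = 4.929 PiB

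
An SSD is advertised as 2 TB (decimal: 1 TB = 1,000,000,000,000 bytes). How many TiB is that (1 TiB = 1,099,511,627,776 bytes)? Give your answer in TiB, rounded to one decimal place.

2 TB × 1,000,000,000,000 bytes/TB = 2,000,000,000,000 bytes
1 TiB = 1,099,511,627,776 bytes
2,000,000,000,000 / 1,099,511,627,776 = 1.8 TiB

1.8 TiB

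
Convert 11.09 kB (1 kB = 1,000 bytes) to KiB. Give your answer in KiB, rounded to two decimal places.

11.09 kB = 11.09 × 10^3 bytes = 11,090 bytes
1 KiB = 2^10 bytes = 1,024 bytes
11,090 / 1,024 = 10.83 KiB

10.83 KiB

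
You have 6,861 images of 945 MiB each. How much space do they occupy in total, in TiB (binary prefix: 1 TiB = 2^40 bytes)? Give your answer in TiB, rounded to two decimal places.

6.18 TiB

Total = 6,861 × 945 MiB = 6,483,645 MiB
= 6,483,645 × 1,048,576 bytes = 6,798,594,539,520 bytes
1 TiB = 1,099,511,627,776 bytes
6,798,594,539,520 / 1,099,511,627,776 = 6.18 TiB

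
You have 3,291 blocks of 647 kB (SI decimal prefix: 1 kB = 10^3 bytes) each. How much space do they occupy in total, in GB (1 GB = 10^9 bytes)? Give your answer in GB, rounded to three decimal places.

Total = 3,291 × 647 kB = 2,129,277 kB
= 2,129,277 × 1,000 bytes = 2,129,277,000 bytes
1 GB = 1,000,000,000 bytes
2,129,277,000 / 1,000,000,000 = 2.129 GB

2.129 GB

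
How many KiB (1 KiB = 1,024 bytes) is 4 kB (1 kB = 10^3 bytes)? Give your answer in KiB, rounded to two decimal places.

3.91 KiB

4 kB = 4 × 10^3 bytes = 4,000 bytes
1 KiB = 2^10 bytes = 1,024 bytes
4,000 / 1,024 = 3.91 KiB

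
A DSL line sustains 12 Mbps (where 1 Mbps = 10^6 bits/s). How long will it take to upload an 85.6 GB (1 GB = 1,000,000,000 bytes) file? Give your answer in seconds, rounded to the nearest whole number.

85.6 GB = 85,600,000,000 bytes = 684,800,000,000 bits
12 Mbps = 12,000,000 bits/s
time = 684,800,000,000 / 12,000,000 = 57,067 s

57,067 seconds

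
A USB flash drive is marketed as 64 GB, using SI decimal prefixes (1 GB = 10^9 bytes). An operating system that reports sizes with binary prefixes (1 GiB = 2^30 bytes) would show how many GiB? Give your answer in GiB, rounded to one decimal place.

59.6 GiB

64 GB × 1,000,000,000 bytes/GB = 64,000,000,000 bytes
1 GiB = 1,073,741,824 bytes
64,000,000,000 / 1,073,741,824 = 59.6 GiB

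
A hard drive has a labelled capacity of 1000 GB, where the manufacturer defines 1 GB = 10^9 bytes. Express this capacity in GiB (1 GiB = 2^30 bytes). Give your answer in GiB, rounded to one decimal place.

931.3 GiB

1000 GB = 1000 × 10^9 bytes = 1,000,000,000,000 bytes
1 GiB = 1,073,741,824 bytes
1,000,000,000,000 / 1,073,741,824 = 931.3 GiB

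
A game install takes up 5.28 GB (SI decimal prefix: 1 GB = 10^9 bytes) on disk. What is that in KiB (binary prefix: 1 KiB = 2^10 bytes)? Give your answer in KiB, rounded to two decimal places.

5.28 GB × 1,000,000,000 bytes/GB = 5,280,000,000 bytes
1 KiB = 1,024 bytes
5,280,000,000 / 1,024 = 5,156,250.00 KiB

5,156,250.00 KiB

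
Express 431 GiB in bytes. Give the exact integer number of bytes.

431 × 1,073,741,824 = 462,782,726,144 bytes  (1 GiB = 2^30 bytes)

462,782,726,144 bytes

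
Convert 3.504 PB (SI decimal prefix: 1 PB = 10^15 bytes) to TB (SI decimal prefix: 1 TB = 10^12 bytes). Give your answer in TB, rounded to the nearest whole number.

3,504 TB

3.504 PB = 3.504 × 10^15 bytes = 3,504,000,000,000,000 bytes
1 TB = 10^12 bytes = 1,000,000,000,000 bytes
3,504,000,000,000,000 / 1,000,000,000,000 = 3,504 TB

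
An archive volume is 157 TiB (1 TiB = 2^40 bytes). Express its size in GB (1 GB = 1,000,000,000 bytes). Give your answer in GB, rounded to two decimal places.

172,623.33 GB

157 TiB = 157 × 2^40 bytes = 172,623,325,560,832 bytes
1 GB = 10^9 bytes = 1,000,000,000 bytes
172,623,325,560,832 / 1,000,000,000 = 172,623.33 GB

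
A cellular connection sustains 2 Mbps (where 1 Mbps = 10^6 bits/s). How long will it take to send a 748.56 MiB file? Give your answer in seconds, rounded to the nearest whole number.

3,140 seconds

748.56 MiB = 784,922,050.56 bytes = 6,279,376,404.48 bits
2 Mbps = 2,000,000 bits/s
time = 6,279,376,404.48 / 2,000,000 = 3,140 s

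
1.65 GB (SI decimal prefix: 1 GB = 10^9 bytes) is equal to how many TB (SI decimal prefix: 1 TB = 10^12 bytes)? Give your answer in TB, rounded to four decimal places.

1.65 GB = 1.65 × 10^9 bytes = 1,650,000,000 bytes
1 TB = 10^12 bytes = 1,000,000,000,000 bytes
1,650,000,000 / 1,000,000,000,000 = 0.0017 TB

0.0017 TB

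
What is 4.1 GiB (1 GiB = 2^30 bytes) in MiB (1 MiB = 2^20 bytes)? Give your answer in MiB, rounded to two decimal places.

4.1 GiB × 1,073,741,824 bytes/GiB = 4,402,341,478.4 bytes
1 MiB = 1,048,576 bytes
4,402,341,478.4 / 1,048,576 = 4,198.40 MiB

4,198.40 MiB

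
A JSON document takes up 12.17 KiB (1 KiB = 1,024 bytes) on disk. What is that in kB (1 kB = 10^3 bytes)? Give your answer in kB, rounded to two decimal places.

12.46 kB

12.17 KiB × 1,024 bytes/KiB = 12,462.08 bytes
1 kB = 10^3 bytes = 1,000 bytes
12,462.08 / 1,000 = 12.46 kB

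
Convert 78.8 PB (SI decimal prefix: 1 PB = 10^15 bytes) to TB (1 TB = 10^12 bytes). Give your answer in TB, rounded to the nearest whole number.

78.8 PB = 78.8 × 10^15 bytes = 78,800,000,000,000,000 bytes
1 TB = 10^12 bytes = 1,000,000,000,000 bytes
78,800,000,000,000,000 / 1,000,000,000,000 = 78,800 TB

78,800 TB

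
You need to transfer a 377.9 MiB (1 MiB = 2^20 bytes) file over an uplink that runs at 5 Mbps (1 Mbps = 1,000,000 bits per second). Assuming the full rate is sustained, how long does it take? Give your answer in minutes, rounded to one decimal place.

377.9 MiB = 396,256,870.4 bytes = 3,170,054,963.2 bits
5 Mbps = 5,000,000 bits/s
time = 3,170,054,963.2 / 5,000,000 = 634.01 s
634.01 s / 60 = 10.6 minutes

10.6 minutes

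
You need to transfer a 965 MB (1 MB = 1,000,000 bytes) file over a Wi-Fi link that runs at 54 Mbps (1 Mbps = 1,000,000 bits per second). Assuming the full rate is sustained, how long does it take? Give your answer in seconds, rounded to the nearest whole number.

143 seconds

965 MB = 965,000,000 bytes = 7,720,000,000 bits
54 Mbps = 54,000,000 bits/s
time = 7,720,000,000 / 54,000,000 = 143 s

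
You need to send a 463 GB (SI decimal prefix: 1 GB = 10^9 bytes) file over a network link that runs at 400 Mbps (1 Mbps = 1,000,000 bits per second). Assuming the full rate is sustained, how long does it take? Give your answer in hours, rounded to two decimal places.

2.57 hours

463 GB = 463,000,000,000 bytes = 3,704,000,000,000 bits
400 Mbps = 400,000,000 bits/s
time = 3,704,000,000,000 / 400,000,000 = 9,260.0000 s
9,260.0000 s / 3600 = 2.57 hours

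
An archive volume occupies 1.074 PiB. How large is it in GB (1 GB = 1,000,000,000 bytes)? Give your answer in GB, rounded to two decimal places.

1,209,216.50 GB

1.074 PiB × 1,125,899,906,842,624 bytes/PiB = 1,209,216,499,948,978.176 bytes
1 GB = 10^9 bytes = 1,000,000,000 bytes
1,209,216,499,948,978.176 / 1,000,000,000 = 1,209,216.50 GB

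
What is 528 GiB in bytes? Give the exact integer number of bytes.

528 × 1,073,741,824 = 566,935,683,072 bytes  (1 GiB = 2^30 bytes)

566,935,683,072 bytes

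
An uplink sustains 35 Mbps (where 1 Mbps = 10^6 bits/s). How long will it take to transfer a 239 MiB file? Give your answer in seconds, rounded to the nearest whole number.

57 seconds

239 MiB = 250,609,664 bytes = 2,004,877,312 bits
35 Mbps = 35,000,000 bits/s
time = 2,004,877,312 / 35,000,000 = 57 s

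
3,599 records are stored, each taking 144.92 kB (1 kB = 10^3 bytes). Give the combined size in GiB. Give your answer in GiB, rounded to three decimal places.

Total = 3,599 × 144.92 kB = 521567.08 kB
= 521567.08 × 1,000 bytes = 521,567,080 bytes
1 GiB = 1,073,741,824 bytes
521,567,080 / 1,073,741,824 = 0.486 GiB

0.486 GiB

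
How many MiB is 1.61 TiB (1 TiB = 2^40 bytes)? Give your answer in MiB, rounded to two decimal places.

1.61 TiB × 1,099,511,627,776 bytes/TiB = 1,770,213,720,719.36 bytes
1 MiB = 1,048,576 bytes
1,770,213,720,719.36 / 1,048,576 = 1,688,207.36 MiB

1,688,207.36 MiB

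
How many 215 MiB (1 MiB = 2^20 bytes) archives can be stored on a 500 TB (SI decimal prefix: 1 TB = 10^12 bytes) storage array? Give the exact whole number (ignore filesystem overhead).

2,217,847

Capacity: 500 TB = 500,000,000,000,000 bytes
Per item: 215 MiB = 225,443,840 bytes
⌊500,000,000,000,000 / 225,443,840⌋ = 2,217,847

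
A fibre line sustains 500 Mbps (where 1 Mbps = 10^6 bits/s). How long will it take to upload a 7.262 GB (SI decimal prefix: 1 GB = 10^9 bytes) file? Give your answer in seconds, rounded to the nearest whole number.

7.262 GB = 7,262,000,000 bytes = 58,096,000,000 bits
500 Mbps = 500,000,000 bits/s
time = 58,096,000,000 / 500,000,000 = 116 s

116 seconds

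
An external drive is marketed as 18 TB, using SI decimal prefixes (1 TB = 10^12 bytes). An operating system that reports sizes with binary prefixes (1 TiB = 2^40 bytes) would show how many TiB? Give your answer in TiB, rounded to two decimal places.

16.37 TiB

18 TB = 18 × 10^12 bytes = 18,000,000,000,000 bytes
1 TiB = 2^40 bytes = 1,099,511,627,776 bytes
18,000,000,000,000 / 1,099,511,627,776 = 16.37 TiB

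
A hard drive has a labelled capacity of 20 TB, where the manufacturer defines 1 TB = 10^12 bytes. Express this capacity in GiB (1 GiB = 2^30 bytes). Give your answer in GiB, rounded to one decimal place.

20 TB × 1,000,000,000,000 bytes/TB = 20,000,000,000,000 bytes
1 GiB = 1,073,741,824 bytes
20,000,000,000,000 / 1,073,741,824 = 18,626.5 GiB

18,626.5 GiB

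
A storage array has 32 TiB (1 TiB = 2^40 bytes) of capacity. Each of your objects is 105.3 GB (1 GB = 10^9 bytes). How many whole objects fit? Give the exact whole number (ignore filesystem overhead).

Capacity: 32 TiB = 35,184,372,088,832 bytes
Per item: 105.3 GB = 105,300,000,000 bytes
⌊35,184,372,088,832 / 105,300,000,000⌋ = 334

334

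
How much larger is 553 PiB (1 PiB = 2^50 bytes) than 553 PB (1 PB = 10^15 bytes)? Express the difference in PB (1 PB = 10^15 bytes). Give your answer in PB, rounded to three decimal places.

69.623 PB

553 PiB = 553 × 1,125,899,906,842,624 = 622,622,648,483,971,072 bytes
553 PB = 553 × 1,000,000,000,000,000 = 553,000,000,000,000,000 bytes
difference = 69,622,648,483,971,072 bytes
69,622,648,483,971,072 / 1,000,000,000,000,000 = 69.623 PB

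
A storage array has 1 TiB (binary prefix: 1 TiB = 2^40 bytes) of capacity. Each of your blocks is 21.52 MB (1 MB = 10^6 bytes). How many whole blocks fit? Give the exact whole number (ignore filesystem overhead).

51,092

Capacity: 1 TiB = 1,099,511,627,776 bytes
Per item: 21.52 MB = 21,520,000 bytes
⌊1,099,511,627,776 / 21,520,000⌋ = 51,092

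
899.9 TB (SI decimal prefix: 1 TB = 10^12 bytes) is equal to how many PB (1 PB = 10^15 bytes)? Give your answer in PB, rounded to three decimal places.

0.900 PB

899.9 TB × 1,000,000,000,000 bytes/TB = 899,900,000,000,000 bytes
1 PB = 10^15 bytes = 1,000,000,000,000,000 bytes
899,900,000,000,000 / 1,000,000,000,000,000 = 0.900 PB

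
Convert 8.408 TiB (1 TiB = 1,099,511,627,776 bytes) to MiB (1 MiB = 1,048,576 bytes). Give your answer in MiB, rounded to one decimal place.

8.408 TiB = 8.408 × 2^40 bytes = 9,244,693,766,340.608 bytes
1 MiB = 2^20 bytes = 1,048,576 bytes
9,244,693,766,340.608 / 1,048,576 = 8,816,427.0 MiB

8,816,427.0 MiB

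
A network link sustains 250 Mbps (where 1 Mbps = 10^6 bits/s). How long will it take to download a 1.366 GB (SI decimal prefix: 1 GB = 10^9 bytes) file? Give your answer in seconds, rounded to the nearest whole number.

1.366 GB = 1,366,000,000 bytes = 10,928,000,000 bits
250 Mbps = 250,000,000 bits/s
time = 10,928,000,000 / 250,000,000 = 44 s

44 seconds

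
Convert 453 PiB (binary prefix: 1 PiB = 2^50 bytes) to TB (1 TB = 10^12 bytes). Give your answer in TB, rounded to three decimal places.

453 PiB = 453 × 2^50 bytes = 510,032,657,799,708,672 bytes
1 TB = 1,000,000,000,000 bytes
510,032,657,799,708,672 / 1,000,000,000,000 = 510,032.658 TB

510,032.658 TB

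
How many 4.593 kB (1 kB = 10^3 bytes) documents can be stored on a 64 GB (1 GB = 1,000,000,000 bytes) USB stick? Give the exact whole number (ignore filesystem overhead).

Capacity: 64 GB = 64,000,000,000 bytes
Per item: 4.593 kB = 4,593 bytes
⌊64,000,000,000 / 4,593⌋ = 13,934,247

13,934,247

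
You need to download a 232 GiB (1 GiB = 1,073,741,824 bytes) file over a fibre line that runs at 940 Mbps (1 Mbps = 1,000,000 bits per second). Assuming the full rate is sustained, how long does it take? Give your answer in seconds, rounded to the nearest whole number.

232 GiB = 249,108,103,168 bytes = 1,992,864,825,344 bits
940 Mbps = 940,000,000 bits/s
time = 1,992,864,825,344 / 940,000,000 = 2,120 s

2,120 seconds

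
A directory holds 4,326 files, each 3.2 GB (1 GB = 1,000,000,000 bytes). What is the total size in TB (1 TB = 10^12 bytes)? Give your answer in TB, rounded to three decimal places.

13.843 TB

Total = 4,326 × 3.2 GB = 13843.2 GB
= 13843.2 × 1,000,000,000 bytes = 13,843,200,000,000 bytes
1 TB = 1,000,000,000,000 bytes
13,843,200,000,000 / 1,000,000,000,000 = 13.843 TB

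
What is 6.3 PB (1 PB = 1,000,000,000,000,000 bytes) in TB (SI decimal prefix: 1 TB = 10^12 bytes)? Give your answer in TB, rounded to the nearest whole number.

6.3 PB = 6.3 × 10^15 bytes = 6,300,000,000,000,000 bytes
1 TB = 1,000,000,000,000 bytes
6,300,000,000,000,000 / 1,000,000,000,000 = 6,300 TB

6,300 TB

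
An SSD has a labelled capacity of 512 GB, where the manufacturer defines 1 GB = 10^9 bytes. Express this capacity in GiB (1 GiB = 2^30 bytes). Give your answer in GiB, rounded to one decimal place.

512 GB × 1,000,000,000 bytes/GB = 512,000,000,000 bytes
1 GiB = 2^30 bytes = 1,073,741,824 bytes
512,000,000,000 / 1,073,741,824 = 476.8 GiB

476.8 GiB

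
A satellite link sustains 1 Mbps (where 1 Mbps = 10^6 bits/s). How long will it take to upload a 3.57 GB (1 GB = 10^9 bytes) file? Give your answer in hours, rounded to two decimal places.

3.57 GB = 3,570,000,000 bytes = 28,560,000,000 bits
1 Mbps = 1,000,000 bits/s
time = 28,560,000,000 / 1,000,000 = 28,560.0000 s
28,560.0000 s / 3600 = 7.93 hours

7.93 hours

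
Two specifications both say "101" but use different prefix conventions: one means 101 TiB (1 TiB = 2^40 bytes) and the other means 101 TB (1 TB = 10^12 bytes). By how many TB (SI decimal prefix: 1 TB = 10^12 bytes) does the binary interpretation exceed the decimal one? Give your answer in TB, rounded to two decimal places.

10.05 TB

101 TiB = 101 × 1,099,511,627,776 = 111,050,674,405,376 bytes
101 TB = 101 × 1,000,000,000,000 = 101,000,000,000,000 bytes
difference = 10,050,674,405,376 bytes
10,050,674,405,376 / 1,000,000,000,000 = 10.05 TB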